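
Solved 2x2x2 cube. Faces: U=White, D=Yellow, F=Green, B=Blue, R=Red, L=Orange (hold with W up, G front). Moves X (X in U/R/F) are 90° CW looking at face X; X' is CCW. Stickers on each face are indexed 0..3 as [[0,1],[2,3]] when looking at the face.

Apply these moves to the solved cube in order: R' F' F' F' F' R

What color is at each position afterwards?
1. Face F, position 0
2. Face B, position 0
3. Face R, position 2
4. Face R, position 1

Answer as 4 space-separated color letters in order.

Answer: G B R R

Derivation:
After move 1 (R'): R=RRRR U=WBWB F=GWGW D=YGYG B=YBYB
After move 2 (F'): F=WWGG U=WBRR R=GRYR D=OOYG L=OBOW
After move 3 (F'): F=WGWG U=WBGY R=OROR D=BWYG L=OROR
After move 4 (F'): F=GGWW U=WBOO R=WRBR D=RRYG L=OYOG
After move 5 (F'): F=GWGW U=WBWB R=RRRR D=YGYG L=OOOO
After move 6 (R): R=RRRR U=WWWW F=GGGG D=YYYY B=BBBB
Query 1: F[0] = G
Query 2: B[0] = B
Query 3: R[2] = R
Query 4: R[1] = R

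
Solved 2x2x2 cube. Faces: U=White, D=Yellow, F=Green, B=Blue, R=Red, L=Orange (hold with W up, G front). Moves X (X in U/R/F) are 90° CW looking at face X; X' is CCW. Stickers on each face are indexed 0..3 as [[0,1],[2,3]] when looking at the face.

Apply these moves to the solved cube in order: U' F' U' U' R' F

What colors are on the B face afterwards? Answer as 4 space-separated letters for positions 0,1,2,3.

After move 1 (U'): U=WWWW F=OOGG R=GGRR B=RRBB L=BBOO
After move 2 (F'): F=OGOG U=WWGR R=YGYR D=BOYY L=BWOW
After move 3 (U'): U=WRWG F=BWOG R=OGYR B=YGBB L=RROW
After move 4 (U'): U=RGWW F=RROG R=BWYR B=OGBB L=YGOW
After move 5 (R'): R=WRBY U=RBWO F=RGOW D=BRYG B=YGOB
After move 6 (F): F=ORWG U=RBWG R=WROY D=BWYG L=YBOR
Query: B face = YGOB

Answer: Y G O B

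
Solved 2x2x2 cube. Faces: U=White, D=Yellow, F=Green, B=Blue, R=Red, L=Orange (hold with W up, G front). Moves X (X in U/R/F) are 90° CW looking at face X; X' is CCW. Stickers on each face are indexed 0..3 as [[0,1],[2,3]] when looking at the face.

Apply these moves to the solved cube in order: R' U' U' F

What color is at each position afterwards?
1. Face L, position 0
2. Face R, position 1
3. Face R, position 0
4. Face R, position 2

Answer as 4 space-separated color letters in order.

Answer: R O B W

Derivation:
After move 1 (R'): R=RRRR U=WBWB F=GWGW D=YGYG B=YBYB
After move 2 (U'): U=BBWW F=OOGW R=GWRR B=RRYB L=YBOO
After move 3 (U'): U=BWBW F=YBGW R=OORR B=GWYB L=RROO
After move 4 (F): F=GYWB U=BWOR R=BOWR D=ROYG L=RYOG
Query 1: L[0] = R
Query 2: R[1] = O
Query 3: R[0] = B
Query 4: R[2] = W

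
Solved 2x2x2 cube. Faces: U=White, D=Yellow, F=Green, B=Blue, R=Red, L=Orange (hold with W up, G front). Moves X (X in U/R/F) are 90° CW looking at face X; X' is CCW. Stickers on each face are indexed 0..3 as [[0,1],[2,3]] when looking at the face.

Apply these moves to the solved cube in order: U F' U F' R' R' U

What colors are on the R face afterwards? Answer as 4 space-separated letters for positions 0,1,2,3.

Answer: R W O O

Derivation:
After move 1 (U): U=WWWW F=RRGG R=BBRR B=OOBB L=GGOO
After move 2 (F'): F=RGRG U=WWBR R=YBYR D=GOYY L=GWOW
After move 3 (U): U=BWRW F=YBRG R=OOYR B=GWBB L=RGOW
After move 4 (F'): F=BGYR U=BWOY R=OOGR D=GWYY L=RWOR
After move 5 (R'): R=OROG U=BBOG F=BWYY D=GGYR B=YWWB
After move 6 (R'): R=RGOO U=BWOY F=BBYG D=GWYY B=RWGB
After move 7 (U): U=OBYW F=RGYG R=RWOO B=RWGB L=BBOR
Query: R face = RWOO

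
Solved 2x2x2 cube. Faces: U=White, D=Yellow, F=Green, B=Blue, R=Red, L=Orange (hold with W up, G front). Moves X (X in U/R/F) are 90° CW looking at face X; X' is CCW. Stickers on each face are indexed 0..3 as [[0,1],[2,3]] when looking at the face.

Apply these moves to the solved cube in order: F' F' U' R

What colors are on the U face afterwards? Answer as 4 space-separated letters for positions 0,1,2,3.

After move 1 (F'): F=GGGG U=WWRR R=YRYR D=OOYY L=OWOW
After move 2 (F'): F=GGGG U=WWYY R=OROR D=WWYY L=OROR
After move 3 (U'): U=WYWY F=ORGG R=GGOR B=ORBB L=BBOR
After move 4 (R): R=OGRG U=WRWG F=OWGY D=WBYO B=YRYB
Query: U face = WRWG

Answer: W R W G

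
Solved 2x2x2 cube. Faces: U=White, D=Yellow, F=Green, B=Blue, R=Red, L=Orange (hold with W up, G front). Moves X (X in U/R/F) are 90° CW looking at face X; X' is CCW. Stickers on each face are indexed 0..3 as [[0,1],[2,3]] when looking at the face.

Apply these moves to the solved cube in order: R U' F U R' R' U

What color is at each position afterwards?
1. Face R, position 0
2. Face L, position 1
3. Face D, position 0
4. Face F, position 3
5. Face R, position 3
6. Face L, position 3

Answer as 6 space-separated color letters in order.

Answer: O W R W R B

Derivation:
After move 1 (R): R=RRRR U=WGWG F=GYGY D=YBYB B=WBWB
After move 2 (U'): U=GGWW F=OOGY R=GYRR B=RRWB L=WBOO
After move 3 (F): F=GOYO U=GGOB R=WYWR D=RGYB L=WYOB
After move 4 (U): U=OGBG F=WYYO R=RRWR B=WYWB L=GOOB
After move 5 (R'): R=RRRW U=OWBW F=WGYG D=RYYO B=BYGB
After move 6 (R'): R=RWRR U=OGBB F=WWYW D=RGYG B=OYYB
After move 7 (U): U=BOBG F=RWYW R=OYRR B=GOYB L=WWOB
Query 1: R[0] = O
Query 2: L[1] = W
Query 3: D[0] = R
Query 4: F[3] = W
Query 5: R[3] = R
Query 6: L[3] = B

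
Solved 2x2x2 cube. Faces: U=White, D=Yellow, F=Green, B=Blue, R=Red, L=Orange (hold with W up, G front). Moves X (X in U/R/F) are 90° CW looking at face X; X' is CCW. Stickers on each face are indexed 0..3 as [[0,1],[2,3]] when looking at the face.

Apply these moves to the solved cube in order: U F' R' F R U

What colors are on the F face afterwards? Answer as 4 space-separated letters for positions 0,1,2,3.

Answer: O B R G

Derivation:
After move 1 (U): U=WWWW F=RRGG R=BBRR B=OOBB L=GGOO
After move 2 (F'): F=RGRG U=WWBR R=YBYR D=GOYY L=GWOW
After move 3 (R'): R=BRYY U=WBBO F=RWRR D=GGYG B=YOOB
After move 4 (F): F=RRRW U=WBWW R=BROY D=YBYG L=GGOG
After move 5 (R): R=OBYR U=WRWW F=RBRG D=YOYY B=WOBB
After move 6 (U): U=WWWR F=OBRG R=WOYR B=GGBB L=RBOG
Query: F face = OBRG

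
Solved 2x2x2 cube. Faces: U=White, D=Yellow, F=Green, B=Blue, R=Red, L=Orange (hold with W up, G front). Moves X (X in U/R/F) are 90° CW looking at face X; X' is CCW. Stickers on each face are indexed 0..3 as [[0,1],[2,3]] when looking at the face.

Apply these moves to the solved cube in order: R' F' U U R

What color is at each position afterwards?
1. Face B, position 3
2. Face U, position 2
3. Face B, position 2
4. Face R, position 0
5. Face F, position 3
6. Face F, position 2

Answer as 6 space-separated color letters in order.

After move 1 (R'): R=RRRR U=WBWB F=GWGW D=YGYG B=YBYB
After move 2 (F'): F=WWGG U=WBRR R=GRYR D=OOYG L=OBOW
After move 3 (U): U=RWRB F=GRGG R=YBYR B=OBYB L=WWOW
After move 4 (U): U=RRBW F=YBGG R=OBYR B=WWYB L=GROW
After move 5 (R): R=YORB U=RBBG F=YOGG D=OYYW B=WWRB
Query 1: B[3] = B
Query 2: U[2] = B
Query 3: B[2] = R
Query 4: R[0] = Y
Query 5: F[3] = G
Query 6: F[2] = G

Answer: B B R Y G G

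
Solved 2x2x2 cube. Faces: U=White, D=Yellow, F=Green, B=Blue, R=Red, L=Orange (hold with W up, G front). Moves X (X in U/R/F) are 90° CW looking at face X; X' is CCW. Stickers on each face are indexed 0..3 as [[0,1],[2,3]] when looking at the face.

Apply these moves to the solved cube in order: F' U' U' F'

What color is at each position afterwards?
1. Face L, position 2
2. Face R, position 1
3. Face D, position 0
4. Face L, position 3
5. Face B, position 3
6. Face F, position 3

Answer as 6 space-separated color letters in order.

Answer: O W R W B G

Derivation:
After move 1 (F'): F=GGGG U=WWRR R=YRYR D=OOYY L=OWOW
After move 2 (U'): U=WRWR F=OWGG R=GGYR B=YRBB L=BBOW
After move 3 (U'): U=RRWW F=BBGG R=OWYR B=GGBB L=YROW
After move 4 (F'): F=BGBG U=RROY R=OWOR D=RWYY L=YWOW
Query 1: L[2] = O
Query 2: R[1] = W
Query 3: D[0] = R
Query 4: L[3] = W
Query 5: B[3] = B
Query 6: F[3] = G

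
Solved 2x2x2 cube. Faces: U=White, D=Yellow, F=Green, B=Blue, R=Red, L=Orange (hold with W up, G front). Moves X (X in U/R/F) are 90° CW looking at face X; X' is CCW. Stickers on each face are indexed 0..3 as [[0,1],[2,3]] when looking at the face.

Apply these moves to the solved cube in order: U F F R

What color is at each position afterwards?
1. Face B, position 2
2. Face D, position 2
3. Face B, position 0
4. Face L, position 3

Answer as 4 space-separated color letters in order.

After move 1 (U): U=WWWW F=RRGG R=BBRR B=OOBB L=GGOO
After move 2 (F): F=GRGR U=WWOG R=WBWR D=RBYY L=GYOY
After move 3 (F): F=GGRR U=WWYY R=OBGR D=WWYY L=GROB
After move 4 (R): R=GORB U=WGYR F=GWRY D=WBYO B=YOWB
Query 1: B[2] = W
Query 2: D[2] = Y
Query 3: B[0] = Y
Query 4: L[3] = B

Answer: W Y Y B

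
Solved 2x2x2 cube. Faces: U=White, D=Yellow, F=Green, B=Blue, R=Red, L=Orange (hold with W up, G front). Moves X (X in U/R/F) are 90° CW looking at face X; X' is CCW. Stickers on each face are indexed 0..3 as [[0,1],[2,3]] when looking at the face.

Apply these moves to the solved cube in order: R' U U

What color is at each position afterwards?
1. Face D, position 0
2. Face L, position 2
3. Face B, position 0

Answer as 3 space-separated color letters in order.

After move 1 (R'): R=RRRR U=WBWB F=GWGW D=YGYG B=YBYB
After move 2 (U): U=WWBB F=RRGW R=YBRR B=OOYB L=GWOO
After move 3 (U): U=BWBW F=YBGW R=OORR B=GWYB L=RROO
Query 1: D[0] = Y
Query 2: L[2] = O
Query 3: B[0] = G

Answer: Y O G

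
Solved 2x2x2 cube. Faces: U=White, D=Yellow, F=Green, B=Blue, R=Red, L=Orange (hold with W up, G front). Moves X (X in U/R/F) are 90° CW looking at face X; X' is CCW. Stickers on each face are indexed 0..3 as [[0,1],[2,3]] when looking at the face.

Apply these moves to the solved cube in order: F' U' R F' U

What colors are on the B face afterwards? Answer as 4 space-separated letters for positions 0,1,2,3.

Answer: B G R B

Derivation:
After move 1 (F'): F=GGGG U=WWRR R=YRYR D=OOYY L=OWOW
After move 2 (U'): U=WRWR F=OWGG R=GGYR B=YRBB L=BBOW
After move 3 (R): R=YGRG U=WWWG F=OOGY D=OBYY B=RRRB
After move 4 (F'): F=OYOG U=WWYR R=BGOG D=BWYY L=BGOW
After move 5 (U): U=YWRW F=BGOG R=RROG B=BGRB L=OYOW
Query: B face = BGRB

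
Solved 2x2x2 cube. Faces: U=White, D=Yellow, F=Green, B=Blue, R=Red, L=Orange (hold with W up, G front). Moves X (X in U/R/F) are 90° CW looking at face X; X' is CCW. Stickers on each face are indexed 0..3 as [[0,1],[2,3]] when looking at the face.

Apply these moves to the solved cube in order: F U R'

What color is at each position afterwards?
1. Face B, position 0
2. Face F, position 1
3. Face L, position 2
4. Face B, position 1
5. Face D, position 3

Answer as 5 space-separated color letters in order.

Answer: Y W O Y G

Derivation:
After move 1 (F): F=GGGG U=WWOO R=WRWR D=RRYY L=OYOY
After move 2 (U): U=OWOW F=WRGG R=BBWR B=OYBB L=GGOY
After move 3 (R'): R=BRBW U=OBOO F=WWGW D=RRYG B=YYRB
Query 1: B[0] = Y
Query 2: F[1] = W
Query 3: L[2] = O
Query 4: B[1] = Y
Query 5: D[3] = G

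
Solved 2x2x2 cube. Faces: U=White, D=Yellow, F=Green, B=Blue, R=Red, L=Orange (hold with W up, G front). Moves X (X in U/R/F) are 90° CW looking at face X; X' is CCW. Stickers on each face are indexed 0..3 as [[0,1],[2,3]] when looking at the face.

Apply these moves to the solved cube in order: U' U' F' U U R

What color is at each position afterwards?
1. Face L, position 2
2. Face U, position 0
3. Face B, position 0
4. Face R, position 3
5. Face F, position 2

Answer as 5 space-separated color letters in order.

After move 1 (U'): U=WWWW F=OOGG R=GGRR B=RRBB L=BBOO
After move 2 (U'): U=WWWW F=BBGG R=OORR B=GGBB L=RROO
After move 3 (F'): F=BGBG U=WWOR R=YOYR D=ROYY L=RWOW
After move 4 (U): U=OWRW F=YOBG R=GGYR B=RWBB L=BGOW
After move 5 (U): U=ROWW F=GGBG R=RWYR B=BGBB L=YOOW
After move 6 (R): R=YRRW U=RGWG F=GOBY D=RBYB B=WGOB
Query 1: L[2] = O
Query 2: U[0] = R
Query 3: B[0] = W
Query 4: R[3] = W
Query 5: F[2] = B

Answer: O R W W B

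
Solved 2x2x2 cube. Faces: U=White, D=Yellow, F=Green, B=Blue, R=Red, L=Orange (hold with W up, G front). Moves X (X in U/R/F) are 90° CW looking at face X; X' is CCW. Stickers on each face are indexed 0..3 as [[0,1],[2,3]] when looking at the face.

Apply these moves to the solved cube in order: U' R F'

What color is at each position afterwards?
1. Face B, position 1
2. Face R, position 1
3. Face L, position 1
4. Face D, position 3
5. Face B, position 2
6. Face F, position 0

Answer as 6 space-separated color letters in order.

Answer: R G G R W Y

Derivation:
After move 1 (U'): U=WWWW F=OOGG R=GGRR B=RRBB L=BBOO
After move 2 (R): R=RGRG U=WOWG F=OYGY D=YBYR B=WRWB
After move 3 (F'): F=YYOG U=WORR R=BGYG D=BOYR L=BGOW
Query 1: B[1] = R
Query 2: R[1] = G
Query 3: L[1] = G
Query 4: D[3] = R
Query 5: B[2] = W
Query 6: F[0] = Y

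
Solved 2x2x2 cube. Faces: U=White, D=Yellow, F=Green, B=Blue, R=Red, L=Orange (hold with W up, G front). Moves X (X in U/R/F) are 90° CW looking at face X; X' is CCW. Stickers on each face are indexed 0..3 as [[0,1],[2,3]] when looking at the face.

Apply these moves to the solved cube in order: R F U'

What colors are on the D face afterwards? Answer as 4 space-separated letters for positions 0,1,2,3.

After move 1 (R): R=RRRR U=WGWG F=GYGY D=YBYB B=WBWB
After move 2 (F): F=GGYY U=WGOO R=WRGR D=RRYB L=OYOB
After move 3 (U'): U=GOWO F=OYYY R=GGGR B=WRWB L=WBOB
Query: D face = RRYB

Answer: R R Y B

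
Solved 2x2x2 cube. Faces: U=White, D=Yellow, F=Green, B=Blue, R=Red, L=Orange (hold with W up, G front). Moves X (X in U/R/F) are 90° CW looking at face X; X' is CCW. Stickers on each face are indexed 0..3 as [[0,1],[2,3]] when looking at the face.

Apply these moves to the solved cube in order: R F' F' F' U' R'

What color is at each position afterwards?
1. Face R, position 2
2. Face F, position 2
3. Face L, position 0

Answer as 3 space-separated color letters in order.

Answer: G Y W

Derivation:
After move 1 (R): R=RRRR U=WGWG F=GYGY D=YBYB B=WBWB
After move 2 (F'): F=YYGG U=WGRR R=BRYR D=OOYB L=OGOW
After move 3 (F'): F=YGYG U=WGBY R=OROR D=GWYB L=OROR
After move 4 (F'): F=GGYY U=WGOO R=WRGR D=RRYB L=OYOB
After move 5 (U'): U=GOWO F=OYYY R=GGGR B=WRWB L=WBOB
After move 6 (R'): R=GRGG U=GWWW F=OOYO D=RYYY B=BRRB
Query 1: R[2] = G
Query 2: F[2] = Y
Query 3: L[0] = W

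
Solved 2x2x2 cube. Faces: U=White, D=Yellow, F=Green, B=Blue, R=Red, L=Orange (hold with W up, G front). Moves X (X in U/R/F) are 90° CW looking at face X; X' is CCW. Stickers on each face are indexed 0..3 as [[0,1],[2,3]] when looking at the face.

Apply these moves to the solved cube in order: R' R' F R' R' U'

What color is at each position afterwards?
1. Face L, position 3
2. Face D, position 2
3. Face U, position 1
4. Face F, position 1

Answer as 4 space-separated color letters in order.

After move 1 (R'): R=RRRR U=WBWB F=GWGW D=YGYG B=YBYB
After move 2 (R'): R=RRRR U=WYWY F=GBGB D=YWYW B=GBGB
After move 3 (F): F=GGBB U=WYOO R=WRYR D=RRYW L=OYOW
After move 4 (R'): R=RRWY U=WGOG F=GYBO D=RGYB B=WBRB
After move 5 (R'): R=RYRW U=WROW F=GGBG D=RYYO B=BBGB
After move 6 (U'): U=RWWO F=OYBG R=GGRW B=RYGB L=BBOW
Query 1: L[3] = W
Query 2: D[2] = Y
Query 3: U[1] = W
Query 4: F[1] = Y

Answer: W Y W Y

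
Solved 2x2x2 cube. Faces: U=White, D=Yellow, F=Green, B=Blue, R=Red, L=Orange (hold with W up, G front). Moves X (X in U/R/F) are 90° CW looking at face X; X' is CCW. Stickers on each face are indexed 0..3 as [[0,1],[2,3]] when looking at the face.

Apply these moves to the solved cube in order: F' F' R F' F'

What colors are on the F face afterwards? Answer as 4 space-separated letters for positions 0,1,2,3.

Answer: Y G W G

Derivation:
After move 1 (F'): F=GGGG U=WWRR R=YRYR D=OOYY L=OWOW
After move 2 (F'): F=GGGG U=WWYY R=OROR D=WWYY L=OROR
After move 3 (R): R=OORR U=WGYG F=GWGY D=WBYB B=YBWB
After move 4 (F'): F=WYGG U=WGOR R=BOWR D=RRYB L=OGOY
After move 5 (F'): F=YGWG U=WGBW R=RORR D=GYYB L=OROO
Query: F face = YGWG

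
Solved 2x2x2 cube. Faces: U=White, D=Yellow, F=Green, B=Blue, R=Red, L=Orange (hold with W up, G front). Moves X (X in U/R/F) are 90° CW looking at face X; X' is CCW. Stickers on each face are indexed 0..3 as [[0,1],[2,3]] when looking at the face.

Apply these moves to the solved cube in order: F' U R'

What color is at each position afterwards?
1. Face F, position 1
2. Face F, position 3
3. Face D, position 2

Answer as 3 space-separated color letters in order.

Answer: W W Y

Derivation:
After move 1 (F'): F=GGGG U=WWRR R=YRYR D=OOYY L=OWOW
After move 2 (U): U=RWRW F=YRGG R=BBYR B=OWBB L=GGOW
After move 3 (R'): R=BRBY U=RBRO F=YWGW D=ORYG B=YWOB
Query 1: F[1] = W
Query 2: F[3] = W
Query 3: D[2] = Y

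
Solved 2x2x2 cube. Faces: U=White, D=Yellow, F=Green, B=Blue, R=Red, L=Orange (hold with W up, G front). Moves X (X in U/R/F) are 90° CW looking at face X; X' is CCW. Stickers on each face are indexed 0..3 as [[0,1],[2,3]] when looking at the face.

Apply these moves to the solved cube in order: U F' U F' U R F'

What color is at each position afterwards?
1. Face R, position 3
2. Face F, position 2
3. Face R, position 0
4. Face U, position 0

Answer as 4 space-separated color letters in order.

Answer: W O B O

Derivation:
After move 1 (U): U=WWWW F=RRGG R=BBRR B=OOBB L=GGOO
After move 2 (F'): F=RGRG U=WWBR R=YBYR D=GOYY L=GWOW
After move 3 (U): U=BWRW F=YBRG R=OOYR B=GWBB L=RGOW
After move 4 (F'): F=BGYR U=BWOY R=OOGR D=GWYY L=RWOR
After move 5 (U): U=OBYW F=OOYR R=GWGR B=RWBB L=BGOR
After move 6 (R): R=GGRW U=OOYR F=OWYY D=GBYR B=WWBB
After move 7 (F'): F=WYOY U=OOGR R=BGGW D=GRYR L=BROY
Query 1: R[3] = W
Query 2: F[2] = O
Query 3: R[0] = B
Query 4: U[0] = O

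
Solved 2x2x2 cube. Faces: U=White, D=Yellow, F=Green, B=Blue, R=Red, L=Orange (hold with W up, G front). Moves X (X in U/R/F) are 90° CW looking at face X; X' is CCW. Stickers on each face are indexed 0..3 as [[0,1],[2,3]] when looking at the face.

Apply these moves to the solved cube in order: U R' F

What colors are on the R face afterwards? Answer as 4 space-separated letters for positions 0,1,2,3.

Answer: W R O R

Derivation:
After move 1 (U): U=WWWW F=RRGG R=BBRR B=OOBB L=GGOO
After move 2 (R'): R=BRBR U=WBWO F=RWGW D=YRYG B=YOYB
After move 3 (F): F=GRWW U=WBOG R=WROR D=BBYG L=GYOR
Query: R face = WROR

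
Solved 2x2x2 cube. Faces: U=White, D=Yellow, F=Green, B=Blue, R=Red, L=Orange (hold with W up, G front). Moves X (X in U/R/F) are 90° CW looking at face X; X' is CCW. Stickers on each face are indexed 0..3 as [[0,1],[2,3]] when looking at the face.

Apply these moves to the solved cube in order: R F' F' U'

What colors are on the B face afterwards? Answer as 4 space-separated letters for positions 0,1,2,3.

Answer: O R W B

Derivation:
After move 1 (R): R=RRRR U=WGWG F=GYGY D=YBYB B=WBWB
After move 2 (F'): F=YYGG U=WGRR R=BRYR D=OOYB L=OGOW
After move 3 (F'): F=YGYG U=WGBY R=OROR D=GWYB L=OROR
After move 4 (U'): U=GYWB F=ORYG R=YGOR B=ORWB L=WBOR
Query: B face = ORWB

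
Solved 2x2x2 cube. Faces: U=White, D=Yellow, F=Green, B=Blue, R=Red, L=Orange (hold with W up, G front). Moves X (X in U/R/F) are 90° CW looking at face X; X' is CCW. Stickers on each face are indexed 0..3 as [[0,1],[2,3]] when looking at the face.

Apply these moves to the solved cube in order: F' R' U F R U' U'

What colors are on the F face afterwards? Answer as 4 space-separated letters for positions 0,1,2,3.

Answer: W W R G

Derivation:
After move 1 (F'): F=GGGG U=WWRR R=YRYR D=OOYY L=OWOW
After move 2 (R'): R=RRYY U=WBRB F=GWGR D=OGYG B=YBOB
After move 3 (U): U=RWBB F=RRGR R=YBYY B=OWOB L=GWOW
After move 4 (F): F=GRRR U=RWWW R=BBBY D=YYYG L=GOOG
After move 5 (R): R=BBYB U=RRWR F=GYRG D=YOYO B=WWWB
After move 6 (U'): U=RRRW F=GORG R=GYYB B=BBWB L=WWOG
After move 7 (U'): U=RWRR F=WWRG R=GOYB B=GYWB L=BBOG
Query: F face = WWRG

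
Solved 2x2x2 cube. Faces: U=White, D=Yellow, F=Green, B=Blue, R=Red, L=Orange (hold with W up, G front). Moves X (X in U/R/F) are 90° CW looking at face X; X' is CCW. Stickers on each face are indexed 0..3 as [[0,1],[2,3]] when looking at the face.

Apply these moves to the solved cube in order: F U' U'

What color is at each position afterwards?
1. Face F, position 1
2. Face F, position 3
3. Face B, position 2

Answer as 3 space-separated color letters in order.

Answer: B G B

Derivation:
After move 1 (F): F=GGGG U=WWOO R=WRWR D=RRYY L=OYOY
After move 2 (U'): U=WOWO F=OYGG R=GGWR B=WRBB L=BBOY
After move 3 (U'): U=OOWW F=BBGG R=OYWR B=GGBB L=WROY
Query 1: F[1] = B
Query 2: F[3] = G
Query 3: B[2] = B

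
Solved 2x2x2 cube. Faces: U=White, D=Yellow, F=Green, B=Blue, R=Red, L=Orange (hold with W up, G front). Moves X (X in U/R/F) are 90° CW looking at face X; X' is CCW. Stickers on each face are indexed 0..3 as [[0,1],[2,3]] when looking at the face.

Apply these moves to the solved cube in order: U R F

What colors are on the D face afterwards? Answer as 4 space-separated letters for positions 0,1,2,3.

After move 1 (U): U=WWWW F=RRGG R=BBRR B=OOBB L=GGOO
After move 2 (R): R=RBRB U=WRWG F=RYGY D=YBYO B=WOWB
After move 3 (F): F=GRYY U=WROG R=WBGB D=RRYO L=GYOB
Query: D face = RRYO

Answer: R R Y O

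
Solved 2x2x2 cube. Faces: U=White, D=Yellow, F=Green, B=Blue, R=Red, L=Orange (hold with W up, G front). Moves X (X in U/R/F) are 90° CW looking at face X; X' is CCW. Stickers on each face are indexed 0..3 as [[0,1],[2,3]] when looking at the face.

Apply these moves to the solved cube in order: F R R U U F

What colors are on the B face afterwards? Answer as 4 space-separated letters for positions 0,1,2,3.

Answer: G B G B

Derivation:
After move 1 (F): F=GGGG U=WWOO R=WRWR D=RRYY L=OYOY
After move 2 (R): R=WWRR U=WGOG F=GRGY D=RBYB B=OBWB
After move 3 (R): R=RWRW U=WROY F=GBGB D=RWYO B=GBGB
After move 4 (U): U=OWYR F=RWGB R=GBRW B=OYGB L=GBOY
After move 5 (U): U=YORW F=GBGB R=OYRW B=GBGB L=RWOY
After move 6 (F): F=GGBB U=YOYW R=RYWW D=ROYO L=RROW
Query: B face = GBGB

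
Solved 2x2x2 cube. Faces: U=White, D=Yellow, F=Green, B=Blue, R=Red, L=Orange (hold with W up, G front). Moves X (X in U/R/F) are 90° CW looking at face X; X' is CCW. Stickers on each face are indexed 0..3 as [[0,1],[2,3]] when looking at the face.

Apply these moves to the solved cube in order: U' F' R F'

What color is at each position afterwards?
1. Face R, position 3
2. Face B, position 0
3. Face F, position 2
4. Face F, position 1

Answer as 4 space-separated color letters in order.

Answer: G R O Y

Derivation:
After move 1 (U'): U=WWWW F=OOGG R=GGRR B=RRBB L=BBOO
After move 2 (F'): F=OGOG U=WWGR R=YGYR D=BOYY L=BWOW
After move 3 (R): R=YYRG U=WGGG F=OOOY D=BBYR B=RRWB
After move 4 (F'): F=OYOO U=WGYR R=BYBG D=WWYR L=BGOG
Query 1: R[3] = G
Query 2: B[0] = R
Query 3: F[2] = O
Query 4: F[1] = Y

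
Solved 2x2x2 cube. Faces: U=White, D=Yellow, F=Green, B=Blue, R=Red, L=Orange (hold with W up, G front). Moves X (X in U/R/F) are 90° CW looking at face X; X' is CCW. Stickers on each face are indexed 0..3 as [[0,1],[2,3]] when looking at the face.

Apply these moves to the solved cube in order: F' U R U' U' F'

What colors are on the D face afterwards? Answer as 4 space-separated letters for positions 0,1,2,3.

After move 1 (F'): F=GGGG U=WWRR R=YRYR D=OOYY L=OWOW
After move 2 (U): U=RWRW F=YRGG R=BBYR B=OWBB L=GGOW
After move 3 (R): R=YBRB U=RRRG F=YOGY D=OBYO B=WWWB
After move 4 (U'): U=RGRR F=GGGY R=YORB B=YBWB L=WWOW
After move 5 (U'): U=GRRR F=WWGY R=GGRB B=YOWB L=YBOW
After move 6 (F'): F=WYWG U=GRGR R=BGOB D=BWYO L=YROR
Query: D face = BWYO

Answer: B W Y O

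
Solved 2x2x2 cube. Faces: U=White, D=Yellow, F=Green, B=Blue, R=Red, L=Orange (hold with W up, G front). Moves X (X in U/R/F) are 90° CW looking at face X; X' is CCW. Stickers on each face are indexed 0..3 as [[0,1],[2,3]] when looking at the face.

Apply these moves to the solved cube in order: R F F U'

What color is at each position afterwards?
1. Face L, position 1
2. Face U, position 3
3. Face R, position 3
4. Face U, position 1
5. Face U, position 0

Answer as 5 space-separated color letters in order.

After move 1 (R): R=RRRR U=WGWG F=GYGY D=YBYB B=WBWB
After move 2 (F): F=GGYY U=WGOO R=WRGR D=RRYB L=OYOB
After move 3 (F): F=YGYG U=WGBY R=OROR D=GWYB L=OROR
After move 4 (U'): U=GYWB F=ORYG R=YGOR B=ORWB L=WBOR
Query 1: L[1] = B
Query 2: U[3] = B
Query 3: R[3] = R
Query 4: U[1] = Y
Query 5: U[0] = G

Answer: B B R Y G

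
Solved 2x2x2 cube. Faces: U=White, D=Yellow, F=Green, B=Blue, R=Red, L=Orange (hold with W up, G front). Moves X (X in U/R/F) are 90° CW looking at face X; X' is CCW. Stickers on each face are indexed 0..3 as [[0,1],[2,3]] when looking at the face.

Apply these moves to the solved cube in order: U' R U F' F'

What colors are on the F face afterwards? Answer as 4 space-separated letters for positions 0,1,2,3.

After move 1 (U'): U=WWWW F=OOGG R=GGRR B=RRBB L=BBOO
After move 2 (R): R=RGRG U=WOWG F=OYGY D=YBYR B=WRWB
After move 3 (U): U=WWGO F=RGGY R=WRRG B=BBWB L=OYOO
After move 4 (F'): F=GYRG U=WWWR R=BRYG D=YOYR L=OOOG
After move 5 (F'): F=YGGR U=WWBY R=ORYG D=OGYR L=OROW
Query: F face = YGGR

Answer: Y G G R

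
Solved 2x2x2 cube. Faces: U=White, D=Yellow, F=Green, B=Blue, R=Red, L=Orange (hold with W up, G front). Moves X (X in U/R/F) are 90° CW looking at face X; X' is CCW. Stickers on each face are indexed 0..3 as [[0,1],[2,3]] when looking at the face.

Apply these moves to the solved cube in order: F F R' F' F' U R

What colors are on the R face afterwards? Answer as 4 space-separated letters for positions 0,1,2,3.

After move 1 (F): F=GGGG U=WWOO R=WRWR D=RRYY L=OYOY
After move 2 (F): F=GGGG U=WWYY R=OROR D=WWYY L=OROR
After move 3 (R'): R=RROO U=WBYB F=GWGY D=WGYG B=YBWB
After move 4 (F'): F=WYGG U=WBRO R=GRWO D=RRYG L=OBOY
After move 5 (F'): F=YGWG U=WBGW R=RRRO D=BYYG L=OOOR
After move 6 (U): U=GWWB F=RRWG R=YBRO B=OOWB L=YGOR
After move 7 (R): R=RYOB U=GRWG F=RYWG D=BWYO B=BOWB
Query: R face = RYOB

Answer: R Y O B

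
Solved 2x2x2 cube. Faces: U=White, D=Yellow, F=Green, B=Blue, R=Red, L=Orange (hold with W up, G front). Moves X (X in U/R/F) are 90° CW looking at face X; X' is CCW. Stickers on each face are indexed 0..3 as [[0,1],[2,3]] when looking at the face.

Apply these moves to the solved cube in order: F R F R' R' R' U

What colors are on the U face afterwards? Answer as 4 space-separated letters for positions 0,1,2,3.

Answer: Y W R G

Derivation:
After move 1 (F): F=GGGG U=WWOO R=WRWR D=RRYY L=OYOY
After move 2 (R): R=WWRR U=WGOG F=GRGY D=RBYB B=OBWB
After move 3 (F): F=GGYR U=WGYY R=OWGR D=RWYB L=OROB
After move 4 (R'): R=WROG U=WWYO F=GGYY D=RGYR B=BBWB
After move 5 (R'): R=RGWO U=WWYB F=GWYO D=RGYY B=RBGB
After move 6 (R'): R=GORW U=WGYR F=GWYB D=RWYO B=YBGB
After move 7 (U): U=YWRG F=GOYB R=YBRW B=ORGB L=GWOB
Query: U face = YWRG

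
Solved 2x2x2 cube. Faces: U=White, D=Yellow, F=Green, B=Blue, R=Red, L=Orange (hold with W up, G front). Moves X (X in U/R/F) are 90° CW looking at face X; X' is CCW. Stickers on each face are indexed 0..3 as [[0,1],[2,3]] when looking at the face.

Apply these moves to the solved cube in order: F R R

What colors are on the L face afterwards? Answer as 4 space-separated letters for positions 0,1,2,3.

Answer: O Y O Y

Derivation:
After move 1 (F): F=GGGG U=WWOO R=WRWR D=RRYY L=OYOY
After move 2 (R): R=WWRR U=WGOG F=GRGY D=RBYB B=OBWB
After move 3 (R): R=RWRW U=WROY F=GBGB D=RWYO B=GBGB
Query: L face = OYOY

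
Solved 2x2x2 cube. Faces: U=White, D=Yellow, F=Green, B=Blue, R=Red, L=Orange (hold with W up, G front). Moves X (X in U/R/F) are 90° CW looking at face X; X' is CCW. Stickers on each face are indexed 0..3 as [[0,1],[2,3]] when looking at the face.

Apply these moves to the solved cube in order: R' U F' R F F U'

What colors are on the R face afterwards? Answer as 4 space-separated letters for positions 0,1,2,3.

Answer: G R B B

Derivation:
After move 1 (R'): R=RRRR U=WBWB F=GWGW D=YGYG B=YBYB
After move 2 (U): U=WWBB F=RRGW R=YBRR B=OOYB L=GWOO
After move 3 (F'): F=RWRG U=WWYR R=GBYR D=WOYG L=GBOB
After move 4 (R): R=YGRB U=WWYG F=RORG D=WYYO B=ROWB
After move 5 (F): F=RRGO U=WWBB R=YGGB D=RYYO L=GWOY
After move 6 (F): F=GROR U=WWYW R=BGBB D=GYYO L=GROY
After move 7 (U'): U=WWWY F=GROR R=GRBB B=BGWB L=ROOY
Query: R face = GRBB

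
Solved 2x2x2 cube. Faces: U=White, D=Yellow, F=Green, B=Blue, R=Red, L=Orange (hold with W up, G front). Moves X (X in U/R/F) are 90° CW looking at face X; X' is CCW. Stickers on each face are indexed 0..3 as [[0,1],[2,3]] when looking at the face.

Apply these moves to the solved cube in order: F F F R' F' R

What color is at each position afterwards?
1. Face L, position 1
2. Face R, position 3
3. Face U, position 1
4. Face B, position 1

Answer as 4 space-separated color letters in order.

Answer: B R R B

Derivation:
After move 1 (F): F=GGGG U=WWOO R=WRWR D=RRYY L=OYOY
After move 2 (F): F=GGGG U=WWYY R=OROR D=WWYY L=OROR
After move 3 (F): F=GGGG U=WWRR R=YRYR D=OOYY L=OWOW
After move 4 (R'): R=RRYY U=WBRB F=GWGR D=OGYG B=YBOB
After move 5 (F'): F=WRGG U=WBRY R=GROY D=WWYG L=OBOR
After move 6 (R): R=OGYR U=WRRG F=WWGG D=WOYY B=YBBB
Query 1: L[1] = B
Query 2: R[3] = R
Query 3: U[1] = R
Query 4: B[1] = B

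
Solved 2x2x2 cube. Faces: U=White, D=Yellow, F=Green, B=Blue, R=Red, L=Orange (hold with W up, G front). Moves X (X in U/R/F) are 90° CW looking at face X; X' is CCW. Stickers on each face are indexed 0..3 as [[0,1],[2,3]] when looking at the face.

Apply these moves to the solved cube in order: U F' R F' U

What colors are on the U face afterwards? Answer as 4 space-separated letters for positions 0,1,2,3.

After move 1 (U): U=WWWW F=RRGG R=BBRR B=OOBB L=GGOO
After move 2 (F'): F=RGRG U=WWBR R=YBYR D=GOYY L=GWOW
After move 3 (R): R=YYRB U=WGBG F=RORY D=GBYO B=ROWB
After move 4 (F'): F=OYRR U=WGYR R=BYGB D=WWYO L=GGOB
After move 5 (U): U=YWRG F=BYRR R=ROGB B=GGWB L=OYOB
Query: U face = YWRG

Answer: Y W R G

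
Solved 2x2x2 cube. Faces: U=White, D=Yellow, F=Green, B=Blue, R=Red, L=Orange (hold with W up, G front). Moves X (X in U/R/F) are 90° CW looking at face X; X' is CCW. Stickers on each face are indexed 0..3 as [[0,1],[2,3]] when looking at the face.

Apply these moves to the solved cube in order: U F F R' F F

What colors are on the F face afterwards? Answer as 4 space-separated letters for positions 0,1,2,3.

After move 1 (U): U=WWWW F=RRGG R=BBRR B=OOBB L=GGOO
After move 2 (F): F=GRGR U=WWOG R=WBWR D=RBYY L=GYOY
After move 3 (F): F=GGRR U=WWYY R=OBGR D=WWYY L=GROB
After move 4 (R'): R=BROG U=WBYO F=GWRY D=WGYR B=YOWB
After move 5 (F): F=RGYW U=WBBR R=YROG D=OBYR L=GWOG
After move 6 (F): F=YRWG U=WBGW R=BRRG D=OYYR L=GOOB
Query: F face = YRWG

Answer: Y R W G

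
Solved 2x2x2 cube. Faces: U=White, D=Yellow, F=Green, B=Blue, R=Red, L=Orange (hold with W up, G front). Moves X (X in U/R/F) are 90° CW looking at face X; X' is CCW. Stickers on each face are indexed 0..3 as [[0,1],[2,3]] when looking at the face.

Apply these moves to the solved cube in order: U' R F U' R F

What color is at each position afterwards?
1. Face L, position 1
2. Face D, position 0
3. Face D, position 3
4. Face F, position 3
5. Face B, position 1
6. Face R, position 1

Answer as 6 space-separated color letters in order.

Answer: R G W R G G

Derivation:
After move 1 (U'): U=WWWW F=OOGG R=GGRR B=RRBB L=BBOO
After move 2 (R): R=RGRG U=WOWG F=OYGY D=YBYR B=WRWB
After move 3 (F): F=GOYY U=WOOB R=WGGG D=RRYR L=BYOB
After move 4 (U'): U=OBWO F=BYYY R=GOGG B=WGWB L=WROB
After move 5 (R): R=GGGO U=OYWY F=BRYR D=RWYW B=OGBB
After move 6 (F): F=YBRR U=OYBR R=WGYO D=GGYW L=WROW
Query 1: L[1] = R
Query 2: D[0] = G
Query 3: D[3] = W
Query 4: F[3] = R
Query 5: B[1] = G
Query 6: R[1] = G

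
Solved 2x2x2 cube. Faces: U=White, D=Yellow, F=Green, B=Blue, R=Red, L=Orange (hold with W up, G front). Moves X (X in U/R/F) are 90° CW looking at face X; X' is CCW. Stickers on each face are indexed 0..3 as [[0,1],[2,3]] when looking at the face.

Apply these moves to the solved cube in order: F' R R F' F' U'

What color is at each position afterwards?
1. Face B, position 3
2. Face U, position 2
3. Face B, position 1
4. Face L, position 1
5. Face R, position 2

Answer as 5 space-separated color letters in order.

Answer: B W Y B W

Derivation:
After move 1 (F'): F=GGGG U=WWRR R=YRYR D=OOYY L=OWOW
After move 2 (R): R=YYRR U=WGRG F=GOGY D=OBYB B=RBWB
After move 3 (R): R=RYRY U=WORY F=GBGB D=OWYR B=GBGB
After move 4 (F'): F=BBGG U=WORR R=WYOY D=WWYR L=OYOR
After move 5 (F'): F=BGBG U=WOWO R=WYWY D=YRYR L=OROR
After move 6 (U'): U=OOWW F=ORBG R=BGWY B=WYGB L=GBOR
Query 1: B[3] = B
Query 2: U[2] = W
Query 3: B[1] = Y
Query 4: L[1] = B
Query 5: R[2] = W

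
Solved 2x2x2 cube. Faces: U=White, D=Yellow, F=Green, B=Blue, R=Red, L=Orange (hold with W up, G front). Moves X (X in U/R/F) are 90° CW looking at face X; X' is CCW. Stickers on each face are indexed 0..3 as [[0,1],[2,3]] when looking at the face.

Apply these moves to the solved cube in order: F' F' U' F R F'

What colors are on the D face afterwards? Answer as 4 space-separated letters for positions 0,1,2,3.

Answer: W W Y O

Derivation:
After move 1 (F'): F=GGGG U=WWRR R=YRYR D=OOYY L=OWOW
After move 2 (F'): F=GGGG U=WWYY R=OROR D=WWYY L=OROR
After move 3 (U'): U=WYWY F=ORGG R=GGOR B=ORBB L=BBOR
After move 4 (F): F=GOGR U=WYRB R=WGYR D=OGYY L=BWOW
After move 5 (R): R=YWRG U=WORR F=GGGY D=OBYO B=BRYB
After move 6 (F'): F=GYGG U=WOYR R=BWOG D=WWYO L=BROR
Query: D face = WWYO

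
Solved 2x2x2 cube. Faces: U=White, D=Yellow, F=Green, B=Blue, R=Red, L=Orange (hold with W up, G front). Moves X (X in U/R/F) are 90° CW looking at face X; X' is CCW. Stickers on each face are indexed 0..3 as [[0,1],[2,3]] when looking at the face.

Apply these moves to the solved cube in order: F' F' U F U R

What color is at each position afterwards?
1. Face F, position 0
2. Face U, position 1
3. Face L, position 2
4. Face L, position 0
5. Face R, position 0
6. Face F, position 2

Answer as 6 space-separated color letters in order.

Answer: Y B O G W G

Derivation:
After move 1 (F'): F=GGGG U=WWRR R=YRYR D=OOYY L=OWOW
After move 2 (F'): F=GGGG U=WWYY R=OROR D=WWYY L=OROR
After move 3 (U): U=YWYW F=ORGG R=BBOR B=ORBB L=GGOR
After move 4 (F): F=GOGR U=YWRG R=YBWR D=OBYY L=GWOW
After move 5 (U): U=RYGW F=YBGR R=ORWR B=GWBB L=GOOW
After move 6 (R): R=WORR U=RBGR F=YBGY D=OBYG B=WWYB
Query 1: F[0] = Y
Query 2: U[1] = B
Query 3: L[2] = O
Query 4: L[0] = G
Query 5: R[0] = W
Query 6: F[2] = G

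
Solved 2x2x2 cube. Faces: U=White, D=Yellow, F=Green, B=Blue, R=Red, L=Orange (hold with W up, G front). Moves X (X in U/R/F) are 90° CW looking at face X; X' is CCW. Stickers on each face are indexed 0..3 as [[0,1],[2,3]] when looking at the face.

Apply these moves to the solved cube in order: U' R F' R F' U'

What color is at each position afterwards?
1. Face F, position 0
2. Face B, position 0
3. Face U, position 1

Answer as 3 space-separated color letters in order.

Answer: B W G

Derivation:
After move 1 (U'): U=WWWW F=OOGG R=GGRR B=RRBB L=BBOO
After move 2 (R): R=RGRG U=WOWG F=OYGY D=YBYR B=WRWB
After move 3 (F'): F=YYOG U=WORR R=BGYG D=BOYR L=BGOW
After move 4 (R): R=YBGG U=WYRG F=YOOR D=BWYW B=RROB
After move 5 (F'): F=ORYO U=WYYG R=WBBG D=GWYW L=BGOR
After move 6 (U'): U=YGWY F=BGYO R=ORBG B=WBOB L=RROR
Query 1: F[0] = B
Query 2: B[0] = W
Query 3: U[1] = G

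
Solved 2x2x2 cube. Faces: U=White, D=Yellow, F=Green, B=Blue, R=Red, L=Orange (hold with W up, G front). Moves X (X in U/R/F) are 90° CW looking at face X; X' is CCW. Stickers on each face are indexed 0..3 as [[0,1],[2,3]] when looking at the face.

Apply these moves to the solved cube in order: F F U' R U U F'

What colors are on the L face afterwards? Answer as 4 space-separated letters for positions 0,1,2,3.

After move 1 (F): F=GGGG U=WWOO R=WRWR D=RRYY L=OYOY
After move 2 (F): F=GGGG U=WWYY R=OROR D=WWYY L=OROR
After move 3 (U'): U=WYWY F=ORGG R=GGOR B=ORBB L=BBOR
After move 4 (R): R=OGRG U=WRWG F=OWGY D=WBYO B=YRYB
After move 5 (U): U=WWGR F=OGGY R=YRRG B=BBYB L=OWOR
After move 6 (U): U=GWRW F=YRGY R=BBRG B=OWYB L=OGOR
After move 7 (F'): F=RYYG U=GWBR R=BBWG D=GRYO L=OWOR
Query: L face = OWOR

Answer: O W O R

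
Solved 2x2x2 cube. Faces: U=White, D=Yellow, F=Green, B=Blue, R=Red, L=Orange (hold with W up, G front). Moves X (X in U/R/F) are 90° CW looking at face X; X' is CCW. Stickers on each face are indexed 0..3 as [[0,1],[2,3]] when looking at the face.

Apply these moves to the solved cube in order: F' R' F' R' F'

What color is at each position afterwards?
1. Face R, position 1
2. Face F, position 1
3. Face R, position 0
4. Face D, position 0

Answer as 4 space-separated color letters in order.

After move 1 (F'): F=GGGG U=WWRR R=YRYR D=OOYY L=OWOW
After move 2 (R'): R=RRYY U=WBRB F=GWGR D=OGYG B=YBOB
After move 3 (F'): F=WRGG U=WBRY R=GROY D=WWYG L=OBOR
After move 4 (R'): R=RYGO U=WORY F=WBGY D=WRYG B=GBWB
After move 5 (F'): F=BYWG U=WORG R=RYWO D=BRYG L=OYOR
Query 1: R[1] = Y
Query 2: F[1] = Y
Query 3: R[0] = R
Query 4: D[0] = B

Answer: Y Y R B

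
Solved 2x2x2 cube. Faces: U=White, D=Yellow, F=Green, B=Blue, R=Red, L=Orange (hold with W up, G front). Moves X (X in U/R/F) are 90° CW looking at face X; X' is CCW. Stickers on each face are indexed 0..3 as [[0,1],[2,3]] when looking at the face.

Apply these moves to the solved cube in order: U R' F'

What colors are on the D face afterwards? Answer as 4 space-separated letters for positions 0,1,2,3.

After move 1 (U): U=WWWW F=RRGG R=BBRR B=OOBB L=GGOO
After move 2 (R'): R=BRBR U=WBWO F=RWGW D=YRYG B=YOYB
After move 3 (F'): F=WWRG U=WBBB R=RRYR D=GOYG L=GOOW
Query: D face = GOYG

Answer: G O Y G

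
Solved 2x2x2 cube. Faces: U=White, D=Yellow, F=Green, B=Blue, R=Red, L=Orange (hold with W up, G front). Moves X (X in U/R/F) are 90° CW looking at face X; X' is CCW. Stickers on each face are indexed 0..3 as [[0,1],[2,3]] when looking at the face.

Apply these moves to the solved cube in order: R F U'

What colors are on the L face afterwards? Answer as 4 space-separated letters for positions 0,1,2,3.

After move 1 (R): R=RRRR U=WGWG F=GYGY D=YBYB B=WBWB
After move 2 (F): F=GGYY U=WGOO R=WRGR D=RRYB L=OYOB
After move 3 (U'): U=GOWO F=OYYY R=GGGR B=WRWB L=WBOB
Query: L face = WBOB

Answer: W B O B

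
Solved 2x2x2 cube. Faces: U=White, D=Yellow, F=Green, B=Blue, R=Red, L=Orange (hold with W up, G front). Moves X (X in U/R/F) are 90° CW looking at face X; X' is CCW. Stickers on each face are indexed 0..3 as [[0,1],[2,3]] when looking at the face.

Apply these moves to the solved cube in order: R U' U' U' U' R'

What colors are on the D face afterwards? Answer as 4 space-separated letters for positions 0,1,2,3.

Answer: Y Y Y Y

Derivation:
After move 1 (R): R=RRRR U=WGWG F=GYGY D=YBYB B=WBWB
After move 2 (U'): U=GGWW F=OOGY R=GYRR B=RRWB L=WBOO
After move 3 (U'): U=GWGW F=WBGY R=OORR B=GYWB L=RROO
After move 4 (U'): U=WWGG F=RRGY R=WBRR B=OOWB L=GYOO
After move 5 (U'): U=WGWG F=GYGY R=RRRR B=WBWB L=OOOO
After move 6 (R'): R=RRRR U=WWWW F=GGGG D=YYYY B=BBBB
Query: D face = YYYY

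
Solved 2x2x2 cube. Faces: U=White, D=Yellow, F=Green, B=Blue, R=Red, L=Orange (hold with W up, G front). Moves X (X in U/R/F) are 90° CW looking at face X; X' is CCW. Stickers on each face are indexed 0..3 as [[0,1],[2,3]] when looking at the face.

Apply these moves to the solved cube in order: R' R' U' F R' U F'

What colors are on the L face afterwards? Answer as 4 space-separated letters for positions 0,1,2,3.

After move 1 (R'): R=RRRR U=WBWB F=GWGW D=YGYG B=YBYB
After move 2 (R'): R=RRRR U=WYWY F=GBGB D=YWYW B=GBGB
After move 3 (U'): U=YYWW F=OOGB R=GBRR B=RRGB L=GBOO
After move 4 (F): F=GOBO U=YYOB R=WBWR D=RGYW L=GYOW
After move 5 (R'): R=BRWW U=YGOR F=GYBB D=ROYO B=WRGB
After move 6 (U): U=OYRG F=BRBB R=WRWW B=GYGB L=GYOW
After move 7 (F'): F=RBBB U=OYWW R=ORRW D=YWYO L=GGOR
Query: L face = GGOR

Answer: G G O R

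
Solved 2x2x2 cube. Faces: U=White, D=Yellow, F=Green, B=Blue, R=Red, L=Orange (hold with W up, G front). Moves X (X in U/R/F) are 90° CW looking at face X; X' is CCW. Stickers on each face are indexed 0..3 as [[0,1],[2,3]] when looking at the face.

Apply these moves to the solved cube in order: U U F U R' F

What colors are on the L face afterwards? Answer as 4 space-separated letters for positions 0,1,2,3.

Answer: G R O O

Derivation:
After move 1 (U): U=WWWW F=RRGG R=BBRR B=OOBB L=GGOO
After move 2 (U): U=WWWW F=BBGG R=OORR B=GGBB L=RROO
After move 3 (F): F=GBGB U=WWOR R=WOWR D=ROYY L=RYOY
After move 4 (U): U=OWRW F=WOGB R=GGWR B=RYBB L=GBOY
After move 5 (R'): R=GRGW U=OBRR F=WWGW D=ROYB B=YYOB
After move 6 (F): F=GWWW U=OBYB R=RRRW D=GGYB L=GROO
Query: L face = GROO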